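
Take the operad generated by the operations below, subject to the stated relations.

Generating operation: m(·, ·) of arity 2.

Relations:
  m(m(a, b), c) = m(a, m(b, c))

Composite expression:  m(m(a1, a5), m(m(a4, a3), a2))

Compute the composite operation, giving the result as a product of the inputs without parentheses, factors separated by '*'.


a1 * a5 * a4 * a3 * a2

Associativity of m dissolves the nesting; only the a-input order survives.
m(a1, a5) collapses to a1 * a5
m(a4, a3) collapses to a4 * a3
m(m(a4, a3), a2) collapses to a4 * a3 * a2
m(m(a1, a5), m(m(a4, a3), a2)) collapses to a1 * a5 * a4 * a3 * a2


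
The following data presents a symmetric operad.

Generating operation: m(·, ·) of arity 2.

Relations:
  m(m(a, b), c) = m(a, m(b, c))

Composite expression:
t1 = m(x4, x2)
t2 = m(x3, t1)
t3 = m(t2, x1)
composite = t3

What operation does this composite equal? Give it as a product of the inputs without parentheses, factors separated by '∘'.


Every regrouping of m is equal, so read the x-inputs in written order.
m(x4, x2) reduces to x4 ∘ x2
m(x3, m(x4, x2)) reduces to x3 ∘ x4 ∘ x2
m(m(x3, m(x4, x2)), x1) reduces to x3 ∘ x4 ∘ x2 ∘ x1

x3 ∘ x4 ∘ x2 ∘ x1


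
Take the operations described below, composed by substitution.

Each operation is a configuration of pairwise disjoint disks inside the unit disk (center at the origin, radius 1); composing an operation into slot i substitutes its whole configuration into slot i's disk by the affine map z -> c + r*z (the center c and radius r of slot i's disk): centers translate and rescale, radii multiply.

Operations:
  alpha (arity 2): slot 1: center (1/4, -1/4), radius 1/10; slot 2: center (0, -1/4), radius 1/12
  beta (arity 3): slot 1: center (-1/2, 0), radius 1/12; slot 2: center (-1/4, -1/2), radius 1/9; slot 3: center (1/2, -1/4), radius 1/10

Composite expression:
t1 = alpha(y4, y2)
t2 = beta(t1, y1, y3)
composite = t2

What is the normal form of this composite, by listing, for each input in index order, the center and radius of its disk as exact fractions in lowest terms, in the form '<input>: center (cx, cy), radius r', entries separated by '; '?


y1: center (-1/4, -1/2), radius 1/9; y2: center (-1/2, -1/48), radius 1/144; y3: center (1/2, -1/4), radius 1/10; y4: center (-23/48, -1/48), radius 1/120


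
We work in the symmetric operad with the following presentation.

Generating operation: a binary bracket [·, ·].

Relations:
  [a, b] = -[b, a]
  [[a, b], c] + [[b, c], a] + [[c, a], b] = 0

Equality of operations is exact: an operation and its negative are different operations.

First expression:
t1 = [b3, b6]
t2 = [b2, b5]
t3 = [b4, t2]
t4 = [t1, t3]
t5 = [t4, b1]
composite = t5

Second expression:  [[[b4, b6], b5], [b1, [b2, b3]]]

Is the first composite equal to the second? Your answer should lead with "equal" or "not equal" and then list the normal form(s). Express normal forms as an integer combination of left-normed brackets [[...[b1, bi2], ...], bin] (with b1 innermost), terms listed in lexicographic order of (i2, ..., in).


The first composite normalizes to -[[[[[b1, b2], b5], b4], b3], b6] + [[[[[b1, b2], b5], b4], b6], b3] + [[[[[b1, b3], b6], b2], b5], b4] - [[[[[b1, b3], b6], b4], b2], b5] + [[[[[b1, b3], b6], b4], b5], b2] - [[[[[b1, b3], b6], b5], b2], b4] + [[[[[b1, b4], b2], b5], b3], b6] - [[[[[b1, b4], b2], b5], b6], b3] - [[[[[b1, b4], b5], b2], b3], b6] + [[[[[b1, b4], b5], b2], b6], b3] + [[[[[b1, b5], b2], b4], b3], b6] - [[[[[b1, b5], b2], b4], b6], b3] - [[[[[b1, b6], b3], b2], b5], b4] + [[[[[b1, b6], b3], b4], b2], b5] - [[[[[b1, b6], b3], b4], b5], b2] + [[[[[b1, b6], b3], b5], b2], b4]
The second composite normalizes to -[[[[[b1, b2], b3], b4], b6], b5] + [[[[[b1, b2], b3], b5], b4], b6] - [[[[[b1, b2], b3], b5], b6], b4] + [[[[[b1, b2], b3], b6], b4], b5] + [[[[[b1, b3], b2], b4], b6], b5] - [[[[[b1, b3], b2], b5], b4], b6] + [[[[[b1, b3], b2], b5], b6], b4] - [[[[[b1, b3], b2], b6], b4], b5]
They disagree, so not equal.

not equal: they reduce to -[[[[[b1, b2], b5], b4], b3], b6] + [[[[[b1, b2], b5], b4], b6], b3] + [[[[[b1, b3], b6], b2], b5], b4] - [[[[[b1, b3], b6], b4], b2], b5] + [[[[[b1, b3], b6], b4], b5], b2] - [[[[[b1, b3], b6], b5], b2], b4] + [[[[[b1, b4], b2], b5], b3], b6] - [[[[[b1, b4], b2], b5], b6], b3] - [[[[[b1, b4], b5], b2], b3], b6] + [[[[[b1, b4], b5], b2], b6], b3] + [[[[[b1, b5], b2], b4], b3], b6] - [[[[[b1, b5], b2], b4], b6], b3] - [[[[[b1, b6], b3], b2], b5], b4] + [[[[[b1, b6], b3], b4], b2], b5] - [[[[[b1, b6], b3], b4], b5], b2] + [[[[[b1, b6], b3], b5], b2], b4] and -[[[[[b1, b2], b3], b4], b6], b5] + [[[[[b1, b2], b3], b5], b4], b6] - [[[[[b1, b2], b3], b5], b6], b4] + [[[[[b1, b2], b3], b6], b4], b5] + [[[[[b1, b3], b2], b4], b6], b5] - [[[[[b1, b3], b2], b5], b4], b6] + [[[[[b1, b3], b2], b5], b6], b4] - [[[[[b1, b3], b2], b6], b4], b5]


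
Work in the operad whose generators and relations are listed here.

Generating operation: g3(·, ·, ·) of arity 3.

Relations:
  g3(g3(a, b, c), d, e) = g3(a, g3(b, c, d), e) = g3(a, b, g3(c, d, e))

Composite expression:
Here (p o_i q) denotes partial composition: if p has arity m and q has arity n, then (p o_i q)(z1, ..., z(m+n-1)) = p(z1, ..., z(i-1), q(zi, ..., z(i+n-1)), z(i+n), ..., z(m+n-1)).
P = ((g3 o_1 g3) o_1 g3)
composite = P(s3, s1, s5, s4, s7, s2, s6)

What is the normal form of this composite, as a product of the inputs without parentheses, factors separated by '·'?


Under associativity of g3, the answer is the s's in reading order.
g3(s3, s1, s5) spells out as s3 · s1 · s5
g3(g3(s3, s1, s5), s4, s7) spells out as s3 · s1 · s5 · s4 · s7
g3(g3(g3(s3, s1, s5), s4, s7), s2, s6) spells out as s3 · s1 · s5 · s4 · s7 · s2 · s6

s3 · s1 · s5 · s4 · s7 · s2 · s6


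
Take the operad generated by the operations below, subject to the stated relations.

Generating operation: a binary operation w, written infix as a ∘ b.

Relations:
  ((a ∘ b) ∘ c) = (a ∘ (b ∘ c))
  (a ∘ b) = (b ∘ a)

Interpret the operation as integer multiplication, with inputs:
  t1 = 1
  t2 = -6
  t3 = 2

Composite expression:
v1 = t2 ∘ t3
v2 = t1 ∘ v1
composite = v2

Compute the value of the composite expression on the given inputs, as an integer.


-12

(t2 ∘ t3) = -12
(t1 ∘ (t2 ∘ t3)) = -12


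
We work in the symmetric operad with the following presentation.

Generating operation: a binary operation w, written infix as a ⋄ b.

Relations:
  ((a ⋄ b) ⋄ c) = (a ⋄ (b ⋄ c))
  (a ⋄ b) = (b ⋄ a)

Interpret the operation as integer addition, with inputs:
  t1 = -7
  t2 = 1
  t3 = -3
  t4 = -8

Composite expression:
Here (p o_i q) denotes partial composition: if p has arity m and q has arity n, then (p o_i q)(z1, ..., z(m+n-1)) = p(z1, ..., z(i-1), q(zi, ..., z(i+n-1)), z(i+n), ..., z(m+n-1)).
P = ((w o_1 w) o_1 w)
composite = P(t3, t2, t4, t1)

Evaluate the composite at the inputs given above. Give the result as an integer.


-17

(t3 ⋄ t2) = -2
((t3 ⋄ t2) ⋄ t4) = -10
(((t3 ⋄ t2) ⋄ t4) ⋄ t1) = -17


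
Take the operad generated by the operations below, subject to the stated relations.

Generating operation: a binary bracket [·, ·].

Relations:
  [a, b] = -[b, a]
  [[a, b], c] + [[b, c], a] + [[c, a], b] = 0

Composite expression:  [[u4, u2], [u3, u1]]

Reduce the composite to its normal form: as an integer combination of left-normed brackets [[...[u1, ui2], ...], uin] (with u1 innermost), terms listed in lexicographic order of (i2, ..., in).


Left-normed coefficients sit on the u1-initial expansion words.
Composite bracket: [[u4, u2], [u3, u1]]
Full expansion: 8 signed words from ab - ba (2^3 = 8).
Only words starting with u1 matter:
  u1u3u2u4 (sign -1) contributes -[[[u1, u3], u2], u4]
  u1u3u4u2 (sign +1) contributes +[[[u1, u3], u4], u2]

-[[[u1, u3], u2], u4] + [[[u1, u3], u4], u2]


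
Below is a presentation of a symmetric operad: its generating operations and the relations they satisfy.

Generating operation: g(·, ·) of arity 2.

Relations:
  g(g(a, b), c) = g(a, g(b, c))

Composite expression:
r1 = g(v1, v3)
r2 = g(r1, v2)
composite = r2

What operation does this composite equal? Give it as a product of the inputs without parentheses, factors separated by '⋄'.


v1 ⋄ v3 ⋄ v2


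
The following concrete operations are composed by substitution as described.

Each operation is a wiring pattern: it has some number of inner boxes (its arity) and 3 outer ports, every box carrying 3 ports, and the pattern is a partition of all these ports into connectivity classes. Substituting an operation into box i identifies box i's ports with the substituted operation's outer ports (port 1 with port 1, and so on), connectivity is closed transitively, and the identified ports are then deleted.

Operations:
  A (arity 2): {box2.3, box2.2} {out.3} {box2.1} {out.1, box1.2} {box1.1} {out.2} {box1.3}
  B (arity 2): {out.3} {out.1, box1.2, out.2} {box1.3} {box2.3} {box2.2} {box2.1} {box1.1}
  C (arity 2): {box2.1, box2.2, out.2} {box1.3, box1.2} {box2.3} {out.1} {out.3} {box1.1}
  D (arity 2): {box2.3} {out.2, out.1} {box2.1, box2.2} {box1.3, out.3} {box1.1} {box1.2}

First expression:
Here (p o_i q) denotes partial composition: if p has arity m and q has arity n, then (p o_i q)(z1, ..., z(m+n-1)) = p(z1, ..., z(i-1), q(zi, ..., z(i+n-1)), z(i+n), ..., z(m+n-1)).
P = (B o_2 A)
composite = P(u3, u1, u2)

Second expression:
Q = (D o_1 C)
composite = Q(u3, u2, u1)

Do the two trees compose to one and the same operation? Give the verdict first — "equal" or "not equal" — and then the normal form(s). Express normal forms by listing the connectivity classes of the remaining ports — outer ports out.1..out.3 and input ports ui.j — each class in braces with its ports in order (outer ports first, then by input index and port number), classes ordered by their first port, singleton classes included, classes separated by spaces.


not equal; the first gives {out.1, out.2, u3.2} {out.3} {u1.1} {u1.2} {u1.3} {u2.1} {u2.2, u2.3} {u3.1} {u3.3} and the second {out.1, out.2} {out.3} {u1.1, u1.2} {u1.3} {u2.1, u2.2} {u2.3} {u3.1} {u3.2, u3.3}

In normal form, the first expression is {out.1, out.2, u3.2} {out.3} {u1.1} {u1.2} {u1.3} {u2.1} {u2.2, u2.3} {u3.1} {u3.3}
In normal form, the second expression is {out.1, out.2} {out.3} {u1.1, u1.2} {u1.3} {u2.1, u2.2} {u2.3} {u3.1} {u3.2, u3.3}
No match — not equal.


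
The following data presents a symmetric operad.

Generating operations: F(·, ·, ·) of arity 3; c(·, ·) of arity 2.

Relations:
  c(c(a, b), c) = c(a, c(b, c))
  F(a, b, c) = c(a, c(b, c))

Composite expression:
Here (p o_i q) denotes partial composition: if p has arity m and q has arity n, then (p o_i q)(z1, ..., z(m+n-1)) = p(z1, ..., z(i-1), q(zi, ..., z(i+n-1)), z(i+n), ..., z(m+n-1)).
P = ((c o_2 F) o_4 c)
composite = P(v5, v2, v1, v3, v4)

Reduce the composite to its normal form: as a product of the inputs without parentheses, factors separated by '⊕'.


v5 ⊕ v2 ⊕ v1 ⊕ v3 ⊕ v4


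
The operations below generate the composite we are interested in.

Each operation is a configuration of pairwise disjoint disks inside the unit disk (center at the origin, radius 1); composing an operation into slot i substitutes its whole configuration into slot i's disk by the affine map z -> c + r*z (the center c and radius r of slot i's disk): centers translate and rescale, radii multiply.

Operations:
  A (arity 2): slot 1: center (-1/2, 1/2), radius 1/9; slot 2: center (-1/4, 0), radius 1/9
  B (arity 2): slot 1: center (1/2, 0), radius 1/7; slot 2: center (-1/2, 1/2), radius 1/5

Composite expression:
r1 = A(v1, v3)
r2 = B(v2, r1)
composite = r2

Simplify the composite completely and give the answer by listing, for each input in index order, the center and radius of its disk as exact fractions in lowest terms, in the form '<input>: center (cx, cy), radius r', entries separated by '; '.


v1: center (-3/5, 3/5), radius 1/45; v2: center (1/2, 0), radius 1/7; v3: center (-11/20, 1/2), radius 1/45

Follow each v-input down from B: c' goes to c + r*c', radius to r*r'.
v2 passes through 1 substitution, ending at center (1/2, 0), radius 1/7
v1 passes through 2 substitutions, ending at center (-3/5, 3/5), radius 1/45
v3 passes through 2 substitutions, ending at center (-11/20, 1/2), radius 1/45


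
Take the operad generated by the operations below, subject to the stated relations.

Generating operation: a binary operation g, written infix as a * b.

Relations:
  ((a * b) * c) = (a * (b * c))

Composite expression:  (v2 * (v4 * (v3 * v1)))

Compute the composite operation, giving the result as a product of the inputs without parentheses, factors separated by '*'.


All parenthesizations of g agree; list the v-inputs left to right.
(v3 * v1) spells out as v3 * v1
(v4 * (v3 * v1)) spells out as v4 * v3 * v1
(v2 * (v4 * (v3 * v1))) spells out as v2 * v4 * v3 * v1

v2 * v4 * v3 * v1


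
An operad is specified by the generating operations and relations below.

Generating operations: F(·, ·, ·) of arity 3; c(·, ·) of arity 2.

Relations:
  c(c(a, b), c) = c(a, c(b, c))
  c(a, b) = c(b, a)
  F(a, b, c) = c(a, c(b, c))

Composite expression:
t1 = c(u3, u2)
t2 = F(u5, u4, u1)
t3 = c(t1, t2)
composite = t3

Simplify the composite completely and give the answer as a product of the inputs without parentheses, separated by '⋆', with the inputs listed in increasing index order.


u1 ⋆ u2 ⋆ u3 ⋆ u4 ⋆ u5


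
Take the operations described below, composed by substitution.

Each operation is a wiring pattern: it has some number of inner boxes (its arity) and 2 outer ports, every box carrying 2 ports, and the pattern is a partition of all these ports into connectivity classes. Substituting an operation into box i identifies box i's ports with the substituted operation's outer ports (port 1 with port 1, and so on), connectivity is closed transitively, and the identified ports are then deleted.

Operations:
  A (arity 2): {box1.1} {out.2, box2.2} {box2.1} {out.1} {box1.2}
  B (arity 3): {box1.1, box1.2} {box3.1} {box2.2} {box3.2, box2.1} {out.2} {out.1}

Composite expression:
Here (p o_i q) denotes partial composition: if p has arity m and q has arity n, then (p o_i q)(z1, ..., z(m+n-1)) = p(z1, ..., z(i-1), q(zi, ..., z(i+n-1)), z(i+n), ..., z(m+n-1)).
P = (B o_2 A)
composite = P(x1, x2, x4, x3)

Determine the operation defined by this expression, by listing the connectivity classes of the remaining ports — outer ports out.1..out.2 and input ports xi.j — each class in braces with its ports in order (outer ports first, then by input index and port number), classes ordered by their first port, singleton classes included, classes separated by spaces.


{out.1} {out.2} {x1.1, x1.2} {x2.1} {x2.2} {x3.1} {x3.2} {x4.1} {x4.2}

Two ports join when wires chain via B-identified ports.
stage A: inputs (x2, x4), connectivity {out.1} {out.2, x4.2} {x2.1} {x2.2} {x4.1}, out.j its boundary
stage B: inputs (x1, x2, x4, x3), connectivity {out.1} {out.2} {x1.1, x1.2} {x2.1} {x2.2} {x3.1} {x3.2} {x4.1} {x4.2}, out.j its boundary


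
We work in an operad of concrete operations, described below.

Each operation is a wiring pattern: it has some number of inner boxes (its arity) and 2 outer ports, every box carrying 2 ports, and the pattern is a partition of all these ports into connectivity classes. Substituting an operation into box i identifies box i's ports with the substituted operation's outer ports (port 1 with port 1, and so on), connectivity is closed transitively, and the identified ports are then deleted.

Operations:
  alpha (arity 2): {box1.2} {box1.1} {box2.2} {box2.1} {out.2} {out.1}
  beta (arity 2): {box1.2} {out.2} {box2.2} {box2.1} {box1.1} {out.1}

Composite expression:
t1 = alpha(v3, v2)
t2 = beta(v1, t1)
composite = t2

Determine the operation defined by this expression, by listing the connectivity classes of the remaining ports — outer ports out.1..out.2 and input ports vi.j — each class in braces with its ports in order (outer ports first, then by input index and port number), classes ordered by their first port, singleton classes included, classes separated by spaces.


{out.1} {out.2} {v1.1} {v1.2} {v2.1} {v2.2} {v3.1} {v3.2}

Connectivity passes through glued beta-boundaries; trace each wire chain.
composing alpha on (v3, v2), with out.j its own outer ports: {out.1} {out.2} {v2.1} {v2.2} {v3.1} {v3.2}
composing beta on (v1, v3, v2), with out.j its own outer ports: {out.1} {out.2} {v1.1} {v1.2} {v2.1} {v2.2} {v3.1} {v3.2}


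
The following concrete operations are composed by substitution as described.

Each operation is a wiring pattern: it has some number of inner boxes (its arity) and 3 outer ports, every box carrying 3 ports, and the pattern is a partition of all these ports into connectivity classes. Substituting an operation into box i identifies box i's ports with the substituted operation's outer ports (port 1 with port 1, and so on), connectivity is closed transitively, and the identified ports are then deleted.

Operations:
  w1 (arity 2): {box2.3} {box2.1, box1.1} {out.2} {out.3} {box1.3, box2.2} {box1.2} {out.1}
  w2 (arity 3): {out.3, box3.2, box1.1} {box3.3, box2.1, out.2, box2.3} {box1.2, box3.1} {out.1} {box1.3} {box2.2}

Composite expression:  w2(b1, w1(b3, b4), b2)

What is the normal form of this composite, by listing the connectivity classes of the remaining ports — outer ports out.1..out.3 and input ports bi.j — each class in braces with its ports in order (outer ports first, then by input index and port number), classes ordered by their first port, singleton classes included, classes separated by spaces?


{out.1} {out.2, b2.3} {out.3, b1.1, b2.2} {b1.2, b2.1} {b1.3} {b3.1, b4.1} {b3.2} {b3.3, b4.2} {b4.3}

Reachability decides: close wires over w2-identified ports.
composing w1 on (b3, b4), with out.j its own outer ports: {out.1} {out.2} {out.3} {b3.1, b4.1} {b3.2} {b3.3, b4.2} {b4.3}
composing w2 on (b1, b3, b4, b2), with out.j its own outer ports: {out.1} {out.2, b2.3} {out.3, b1.1, b2.2} {b1.2, b2.1} {b1.3} {b3.1, b4.1} {b3.2} {b3.3, b4.2} {b4.3}


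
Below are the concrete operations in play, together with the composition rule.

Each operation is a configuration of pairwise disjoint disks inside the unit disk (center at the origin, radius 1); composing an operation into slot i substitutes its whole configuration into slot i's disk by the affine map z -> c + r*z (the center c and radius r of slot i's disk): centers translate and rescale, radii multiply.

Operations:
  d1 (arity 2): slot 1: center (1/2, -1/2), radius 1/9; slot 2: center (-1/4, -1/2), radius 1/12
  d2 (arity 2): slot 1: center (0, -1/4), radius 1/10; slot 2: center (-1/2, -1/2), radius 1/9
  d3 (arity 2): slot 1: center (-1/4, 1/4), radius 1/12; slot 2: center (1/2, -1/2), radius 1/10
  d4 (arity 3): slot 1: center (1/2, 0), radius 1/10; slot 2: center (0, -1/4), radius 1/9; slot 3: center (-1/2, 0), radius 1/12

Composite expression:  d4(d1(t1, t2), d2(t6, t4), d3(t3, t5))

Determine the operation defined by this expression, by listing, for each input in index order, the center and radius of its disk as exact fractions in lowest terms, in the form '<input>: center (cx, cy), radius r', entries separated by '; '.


t1: center (11/20, -1/20), radius 1/90; t2: center (19/40, -1/20), radius 1/120; t3: center (-25/48, 1/48), radius 1/144; t4: center (-1/18, -11/36), radius 1/81; t5: center (-11/24, -1/24), radius 1/120; t6: center (0, -5/18), radius 1/90

Affine substitution under d4: radii multiply and t-centers shift.
tracing t1 down its 2-map path: center (11/20, -1/20), radius 1/90
tracing t2 down its 2-map path: center (19/40, -1/20), radius 1/120
tracing t6 down its 2-map path: center (0, -5/18), radius 1/90
tracing t4 down its 2-map path: center (-1/18, -11/36), radius 1/81
tracing t3 down its 2-map path: center (-25/48, 1/48), radius 1/144
tracing t5 down its 2-map path: center (-11/24, -1/24), radius 1/120


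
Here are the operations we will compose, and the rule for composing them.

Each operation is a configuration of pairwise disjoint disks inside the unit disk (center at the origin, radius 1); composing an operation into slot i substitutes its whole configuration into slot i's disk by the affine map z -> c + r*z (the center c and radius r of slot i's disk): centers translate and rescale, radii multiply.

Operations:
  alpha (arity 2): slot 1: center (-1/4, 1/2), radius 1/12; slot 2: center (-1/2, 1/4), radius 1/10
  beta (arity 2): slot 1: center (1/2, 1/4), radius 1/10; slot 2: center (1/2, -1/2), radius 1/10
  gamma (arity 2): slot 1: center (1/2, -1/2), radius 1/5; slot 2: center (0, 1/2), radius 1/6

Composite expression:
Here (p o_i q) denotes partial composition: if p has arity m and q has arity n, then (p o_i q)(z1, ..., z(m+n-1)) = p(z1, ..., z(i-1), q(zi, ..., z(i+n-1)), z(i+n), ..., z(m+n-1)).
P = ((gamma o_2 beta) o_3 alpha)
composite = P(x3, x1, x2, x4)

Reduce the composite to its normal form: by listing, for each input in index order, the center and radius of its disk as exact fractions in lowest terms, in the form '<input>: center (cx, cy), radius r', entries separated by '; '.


x1: center (1/12, 13/24), radius 1/60; x2: center (19/240, 17/40), radius 1/720; x3: center (1/2, -1/2), radius 1/5; x4: center (3/40, 101/240), radius 1/600

Only the slot chain above each x matters under gamma; compose those maps.
tracing x3 down its 1-map path: center (1/2, -1/2), radius 1/5
tracing x1 down its 2-map path: center (1/12, 13/24), radius 1/60
tracing x2 down its 3-map path: center (19/240, 17/40), radius 1/720
tracing x4 down its 3-map path: center (3/40, 101/240), radius 1/600


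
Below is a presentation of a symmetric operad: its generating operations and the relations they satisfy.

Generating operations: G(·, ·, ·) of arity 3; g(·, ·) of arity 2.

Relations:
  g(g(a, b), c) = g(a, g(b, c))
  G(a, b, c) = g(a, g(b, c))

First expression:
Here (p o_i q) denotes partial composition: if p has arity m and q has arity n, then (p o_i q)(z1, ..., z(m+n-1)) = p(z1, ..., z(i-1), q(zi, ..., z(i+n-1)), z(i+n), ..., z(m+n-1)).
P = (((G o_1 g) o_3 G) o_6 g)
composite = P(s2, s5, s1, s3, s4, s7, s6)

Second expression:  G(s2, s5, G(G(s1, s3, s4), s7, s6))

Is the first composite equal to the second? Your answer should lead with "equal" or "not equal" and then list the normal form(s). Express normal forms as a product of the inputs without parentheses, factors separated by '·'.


equal; both compose to s2 · s5 · s1 · s3 · s4 · s7 · s6


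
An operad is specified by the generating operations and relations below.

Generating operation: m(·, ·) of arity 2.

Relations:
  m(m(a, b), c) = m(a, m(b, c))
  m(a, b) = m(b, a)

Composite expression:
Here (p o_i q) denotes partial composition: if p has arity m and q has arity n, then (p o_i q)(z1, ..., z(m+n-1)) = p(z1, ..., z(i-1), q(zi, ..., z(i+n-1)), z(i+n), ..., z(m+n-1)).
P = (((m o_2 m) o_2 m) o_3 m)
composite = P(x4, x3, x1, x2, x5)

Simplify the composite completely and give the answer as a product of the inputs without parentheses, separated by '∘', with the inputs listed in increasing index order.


x1 ∘ x2 ∘ x3 ∘ x4 ∘ x5


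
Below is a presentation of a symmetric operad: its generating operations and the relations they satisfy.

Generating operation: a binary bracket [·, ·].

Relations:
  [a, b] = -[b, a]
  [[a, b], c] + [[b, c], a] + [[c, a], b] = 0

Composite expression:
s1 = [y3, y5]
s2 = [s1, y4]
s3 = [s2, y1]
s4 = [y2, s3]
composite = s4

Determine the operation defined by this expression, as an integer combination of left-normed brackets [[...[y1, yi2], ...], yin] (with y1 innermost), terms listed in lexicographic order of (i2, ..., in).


[[[[y1, y3], y5], y4], y2] - [[[[y1, y4], y3], y5], y2] + [[[[y1, y4], y5], y3], y2] - [[[[y1, y5], y3], y4], y2]

Antisymmetry and Jacobi reduce to y1-anchored left-normed brackets.
Composite bracket: [y2, [[[y3, y5], y4], y1]]
Each bracket splits as ab - ba, giving 16 signed words (2^4 = 16).
Collect the words opening with y1:
  y1y3y5y4y2 appears with sign +1, giving the term +[[[[y1, y3], y5], y4], y2]
  y1y4y3y5y2 appears with sign -1, giving the term -[[[[y1, y4], y3], y5], y2]
  y1y4y5y3y2 appears with sign +1, giving the term +[[[[y1, y4], y5], y3], y2]
  y1y5y3y4y2 appears with sign -1, giving the term -[[[[y1, y5], y3], y4], y2]


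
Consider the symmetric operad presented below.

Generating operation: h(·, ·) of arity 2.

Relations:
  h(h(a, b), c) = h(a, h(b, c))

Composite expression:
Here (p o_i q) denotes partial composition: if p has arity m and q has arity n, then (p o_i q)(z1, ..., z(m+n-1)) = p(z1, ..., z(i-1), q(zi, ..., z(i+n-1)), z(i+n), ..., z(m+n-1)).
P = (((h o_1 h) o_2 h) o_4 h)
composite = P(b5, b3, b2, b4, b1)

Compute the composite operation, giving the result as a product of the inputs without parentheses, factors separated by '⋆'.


Every regrouping of h is equal, so read the b-inputs in written order.
h(b3, b2) unparenthesizes to b3 ⋆ b2
h(b5, h(b3, b2)) unparenthesizes to b5 ⋆ b3 ⋆ b2
h(b4, b1) unparenthesizes to b4 ⋆ b1
h(h(b5, h(b3, b2)), h(b4, b1)) unparenthesizes to b5 ⋆ b3 ⋆ b2 ⋆ b4 ⋆ b1

b5 ⋆ b3 ⋆ b2 ⋆ b4 ⋆ b1


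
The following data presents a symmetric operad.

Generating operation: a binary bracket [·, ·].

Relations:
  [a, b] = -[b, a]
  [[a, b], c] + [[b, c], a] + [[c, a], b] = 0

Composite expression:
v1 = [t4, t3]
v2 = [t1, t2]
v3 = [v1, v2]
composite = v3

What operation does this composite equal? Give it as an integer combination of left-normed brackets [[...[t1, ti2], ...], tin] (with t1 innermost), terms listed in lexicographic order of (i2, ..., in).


A multilinear Lie element is pinned by t1-initial words (t1 innermost).
Composite bracket: [[t4, t3], [t1, t2]]
The bracket unfolds into 8 signed words via [a, b] = ab - ba (2^3 = 8).
Only words starting with t1 matter:
  t1t2t3t4 (sign +1) contributes +[[[t1, t2], t3], t4]
  t1t2t4t3 (sign -1) contributes -[[[t1, t2], t4], t3]

[[[t1, t2], t3], t4] - [[[t1, t2], t4], t3]


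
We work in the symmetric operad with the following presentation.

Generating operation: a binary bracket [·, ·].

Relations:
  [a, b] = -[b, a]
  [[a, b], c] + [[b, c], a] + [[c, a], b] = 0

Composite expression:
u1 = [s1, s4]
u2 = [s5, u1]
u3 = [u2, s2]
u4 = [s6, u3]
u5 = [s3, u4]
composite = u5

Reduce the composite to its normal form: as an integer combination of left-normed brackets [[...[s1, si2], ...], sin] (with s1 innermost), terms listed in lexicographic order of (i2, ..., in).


-[[[[[s1, s4], s5], s2], s6], s3]

Expand each bracket as ab - ba; the s1-initial words give the coefficients.
Composite bracket: [s3, [s6, [[s5, [s1, s4]], s2]]]
Each bracket splits as ab - ba, giving 32 signed words (2^5 = 32).
Coefficients come from the s1-initial words:
  the word s1s4s5s2s6s3 carries sign -1 and contributes -[[[[[s1, s4], s5], s2], s6], s3]


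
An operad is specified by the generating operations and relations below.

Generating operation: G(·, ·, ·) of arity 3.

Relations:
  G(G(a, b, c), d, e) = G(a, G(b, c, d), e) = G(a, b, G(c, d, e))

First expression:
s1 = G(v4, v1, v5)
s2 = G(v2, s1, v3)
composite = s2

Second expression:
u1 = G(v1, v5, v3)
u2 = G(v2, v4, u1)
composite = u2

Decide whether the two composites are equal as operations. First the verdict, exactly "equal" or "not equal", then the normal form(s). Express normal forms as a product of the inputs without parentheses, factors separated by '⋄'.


equal; both compose to v2 ⋄ v4 ⋄ v1 ⋄ v5 ⋄ v3


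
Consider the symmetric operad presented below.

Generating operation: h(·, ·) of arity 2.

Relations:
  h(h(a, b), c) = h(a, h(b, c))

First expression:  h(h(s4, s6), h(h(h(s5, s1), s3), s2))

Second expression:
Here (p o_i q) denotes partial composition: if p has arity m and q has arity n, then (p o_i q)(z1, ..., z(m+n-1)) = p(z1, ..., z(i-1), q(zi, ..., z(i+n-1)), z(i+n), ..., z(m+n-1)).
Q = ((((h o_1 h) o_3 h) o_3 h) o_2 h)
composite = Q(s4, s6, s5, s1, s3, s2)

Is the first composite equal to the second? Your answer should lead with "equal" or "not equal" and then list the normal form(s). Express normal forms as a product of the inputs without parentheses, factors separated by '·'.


equal — both sides give s4 · s6 · s5 · s1 · s3 · s2

The first expression, normalized: s4 · s6 · s5 · s1 · s3 · s2
The second expression, normalized: s4 · s6 · s5 · s1 · s3 · s2
The normal forms match — equal.


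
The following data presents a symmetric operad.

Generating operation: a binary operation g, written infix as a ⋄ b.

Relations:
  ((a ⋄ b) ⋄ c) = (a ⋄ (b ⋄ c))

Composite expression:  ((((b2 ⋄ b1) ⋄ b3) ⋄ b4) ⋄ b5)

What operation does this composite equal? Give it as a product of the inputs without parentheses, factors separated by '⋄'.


The g-tree's shape is irrelevant; the b-reading-order decides.
(b2 ⋄ b1) flattens to b2 ⋄ b1
((b2 ⋄ b1) ⋄ b3) flattens to b2 ⋄ b1 ⋄ b3
(((b2 ⋄ b1) ⋄ b3) ⋄ b4) flattens to b2 ⋄ b1 ⋄ b3 ⋄ b4
((((b2 ⋄ b1) ⋄ b3) ⋄ b4) ⋄ b5) flattens to b2 ⋄ b1 ⋄ b3 ⋄ b4 ⋄ b5

b2 ⋄ b1 ⋄ b3 ⋄ b4 ⋄ b5


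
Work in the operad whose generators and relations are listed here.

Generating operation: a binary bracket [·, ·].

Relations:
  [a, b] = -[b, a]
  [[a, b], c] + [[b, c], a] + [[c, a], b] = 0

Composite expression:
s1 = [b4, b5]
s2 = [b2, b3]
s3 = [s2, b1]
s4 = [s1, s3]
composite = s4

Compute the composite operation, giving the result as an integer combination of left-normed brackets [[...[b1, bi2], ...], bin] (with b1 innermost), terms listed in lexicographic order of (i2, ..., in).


[[[[b1, b2], b3], b4], b5] - [[[[b1, b2], b3], b5], b4] - [[[[b1, b3], b2], b4], b5] + [[[[b1, b3], b2], b5], b4]

In the tensor algebra, words opening b1 carry the b1-anchored form.
Composite bracket: [[b4, b5], [[b2, b3], b1]]
The bracket unfolds into 16 signed words via [a, b] = ab - ba (2^4 = 16).
Words beginning with b1 determine it all:
  sign of b1b2b3b4b5 is +1, so it contributes +[[[[b1, b2], b3], b4], b5]
  sign of b1b2b3b5b4 is -1, so it contributes -[[[[b1, b2], b3], b5], b4]
  sign of b1b3b2b4b5 is -1, so it contributes -[[[[b1, b3], b2], b4], b5]
  sign of b1b3b2b5b4 is +1, so it contributes +[[[[b1, b3], b2], b5], b4]


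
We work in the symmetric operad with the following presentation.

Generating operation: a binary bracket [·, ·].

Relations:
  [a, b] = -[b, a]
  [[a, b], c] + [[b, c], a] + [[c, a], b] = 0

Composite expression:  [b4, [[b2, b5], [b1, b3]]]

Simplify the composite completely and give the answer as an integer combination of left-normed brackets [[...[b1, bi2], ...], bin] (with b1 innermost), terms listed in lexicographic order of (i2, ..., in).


[[[[b1, b3], b2], b5], b4] - [[[[b1, b3], b5], b2], b4]

In the tensor algebra, words opening b1 carry the b1-anchored form.
Composite bracket: [b4, [[b2, b5], [b1, b3]]]
Full expansion: 16 signed words from ab - ba (2^4 = 16).
Coefficients come from the b1-initial words:
  b1b3b2b5b4 appears with sign +1, giving the term +[[[[b1, b3], b2], b5], b4]
  b1b3b5b2b4 appears with sign -1, giving the term -[[[[b1, b3], b5], b2], b4]


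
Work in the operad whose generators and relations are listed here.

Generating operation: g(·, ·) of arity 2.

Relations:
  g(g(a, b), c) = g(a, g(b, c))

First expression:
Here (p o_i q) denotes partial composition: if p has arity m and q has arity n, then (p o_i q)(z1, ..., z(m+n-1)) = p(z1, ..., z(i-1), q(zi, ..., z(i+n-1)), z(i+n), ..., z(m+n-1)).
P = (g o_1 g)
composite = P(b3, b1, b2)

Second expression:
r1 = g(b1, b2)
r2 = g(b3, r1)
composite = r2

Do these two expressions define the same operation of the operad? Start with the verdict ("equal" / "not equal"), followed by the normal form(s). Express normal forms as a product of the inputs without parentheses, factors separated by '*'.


equal — both sides give b3 * b1 * b2

The first composite normalizes to b3 * b1 * b2
The second composite normalizes to b3 * b1 * b2
One common form — equal.


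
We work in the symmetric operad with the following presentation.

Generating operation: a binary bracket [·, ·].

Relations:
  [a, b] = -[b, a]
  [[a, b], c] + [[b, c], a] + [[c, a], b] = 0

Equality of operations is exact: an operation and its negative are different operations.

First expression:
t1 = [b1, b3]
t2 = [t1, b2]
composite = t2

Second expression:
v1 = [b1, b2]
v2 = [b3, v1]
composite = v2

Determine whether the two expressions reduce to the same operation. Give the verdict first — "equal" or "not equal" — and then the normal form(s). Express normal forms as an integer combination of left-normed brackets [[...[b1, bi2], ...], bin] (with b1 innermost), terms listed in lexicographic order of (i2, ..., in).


The first expression reduces to [[b1, b3], b2]
The second expression reduces to -[[b1, b2], b3]
They disagree, so not equal.

not equal; first: [[b1, b3], b2]; second: -[[b1, b2], b3]


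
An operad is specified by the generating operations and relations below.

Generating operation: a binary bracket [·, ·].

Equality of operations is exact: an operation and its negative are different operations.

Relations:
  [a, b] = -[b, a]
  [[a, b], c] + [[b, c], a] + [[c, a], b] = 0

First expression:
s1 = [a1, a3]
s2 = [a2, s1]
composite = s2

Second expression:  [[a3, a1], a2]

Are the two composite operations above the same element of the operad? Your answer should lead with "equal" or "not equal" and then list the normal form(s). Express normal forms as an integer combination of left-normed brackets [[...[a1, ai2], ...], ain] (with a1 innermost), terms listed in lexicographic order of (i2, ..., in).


equal: each reduces to -[[a1, a3], a2]

In normal form, the first expression is -[[a1, a3], a2]
In normal form, the second expression is -[[a1, a3], a2]
The normal forms match — equal.


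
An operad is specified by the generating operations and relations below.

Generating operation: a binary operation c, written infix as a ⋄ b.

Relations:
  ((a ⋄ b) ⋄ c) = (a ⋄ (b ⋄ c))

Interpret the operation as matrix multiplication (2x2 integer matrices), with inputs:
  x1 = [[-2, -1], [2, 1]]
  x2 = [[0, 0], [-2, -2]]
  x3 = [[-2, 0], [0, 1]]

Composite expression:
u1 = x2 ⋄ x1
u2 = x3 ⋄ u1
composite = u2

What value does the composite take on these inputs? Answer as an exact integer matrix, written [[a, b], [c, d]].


(x2 ⋄ x1) = [[0, 0], [0, 0]]
(x3 ⋄ (x2 ⋄ x1)) = [[0, 0], [0, 0]]

[[0, 0], [0, 0]]


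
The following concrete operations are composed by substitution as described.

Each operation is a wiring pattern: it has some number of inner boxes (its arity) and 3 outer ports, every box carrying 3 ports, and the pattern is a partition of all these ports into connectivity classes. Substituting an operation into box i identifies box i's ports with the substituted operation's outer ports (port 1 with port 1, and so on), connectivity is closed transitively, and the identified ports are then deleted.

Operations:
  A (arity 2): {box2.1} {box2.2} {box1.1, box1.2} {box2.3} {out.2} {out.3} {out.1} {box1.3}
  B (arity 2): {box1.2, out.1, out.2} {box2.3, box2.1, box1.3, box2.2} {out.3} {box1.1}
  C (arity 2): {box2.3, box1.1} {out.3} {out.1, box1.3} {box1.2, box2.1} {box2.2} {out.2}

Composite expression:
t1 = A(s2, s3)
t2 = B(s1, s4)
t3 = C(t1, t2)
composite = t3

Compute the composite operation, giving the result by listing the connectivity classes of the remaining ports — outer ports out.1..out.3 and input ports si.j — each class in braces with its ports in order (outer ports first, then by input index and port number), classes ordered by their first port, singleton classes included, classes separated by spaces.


{out.1} {out.2} {out.3} {s1.1} {s1.2} {s1.3, s4.1, s4.2, s4.3} {s2.1, s2.2} {s2.3} {s3.1} {s3.2} {s3.3}

Connectivity passes through glued C-boundaries; trace each wire chain.
A over (s2, s3) gives {out.1} {out.2} {out.3} {s2.1, s2.2} {s2.3} {s3.1} {s3.2} {s3.3}, out.j being that stage's outer ports
B over (s1, s4) gives {out.1, out.2, s1.2} {out.3} {s1.1} {s1.3, s4.1, s4.2, s4.3}, out.j being that stage's outer ports
C over (s2, s3, s1, s4) gives {out.1} {out.2} {out.3} {s1.1} {s1.2} {s1.3, s4.1, s4.2, s4.3} {s2.1, s2.2} {s2.3} {s3.1} {s3.2} {s3.3}, out.j being that stage's outer ports


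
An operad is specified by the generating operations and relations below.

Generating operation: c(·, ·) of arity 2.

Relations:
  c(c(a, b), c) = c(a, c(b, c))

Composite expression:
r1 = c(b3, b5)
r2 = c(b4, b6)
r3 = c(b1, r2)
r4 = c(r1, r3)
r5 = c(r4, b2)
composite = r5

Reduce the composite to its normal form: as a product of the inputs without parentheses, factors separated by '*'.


b3 * b5 * b1 * b4 * b6 * b2

Under associativity of c, the answer is the b's in reading order.
c(b3, b5) spells out as b3 * b5
c(b4, b6) spells out as b4 * b6
c(b1, c(b4, b6)) spells out as b1 * b4 * b6
c(c(b3, b5), c(b1, c(b4, b6))) spells out as b3 * b5 * b1 * b4 * b6
c(c(c(b3, b5), c(b1, c(b4, b6))), b2) spells out as b3 * b5 * b1 * b4 * b6 * b2


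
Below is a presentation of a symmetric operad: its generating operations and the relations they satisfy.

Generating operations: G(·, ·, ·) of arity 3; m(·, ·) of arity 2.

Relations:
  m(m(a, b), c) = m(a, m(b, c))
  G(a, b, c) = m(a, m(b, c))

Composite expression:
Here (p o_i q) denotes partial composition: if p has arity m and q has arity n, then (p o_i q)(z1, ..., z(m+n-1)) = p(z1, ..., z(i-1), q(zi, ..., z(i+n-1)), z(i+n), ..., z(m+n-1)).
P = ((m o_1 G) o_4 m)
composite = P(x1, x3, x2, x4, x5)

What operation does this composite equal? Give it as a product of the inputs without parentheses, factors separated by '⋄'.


Every regrouping of m is equal, so read the x-inputs in written order.
G(x1, x3, x2) reduces to x1 ⋄ x3 ⋄ x2
m(x4, x5) reduces to x4 ⋄ x5
m(G(x1, x3, x2), m(x4, x5)) reduces to x1 ⋄ x3 ⋄ x2 ⋄ x4 ⋄ x5

x1 ⋄ x3 ⋄ x2 ⋄ x4 ⋄ x5


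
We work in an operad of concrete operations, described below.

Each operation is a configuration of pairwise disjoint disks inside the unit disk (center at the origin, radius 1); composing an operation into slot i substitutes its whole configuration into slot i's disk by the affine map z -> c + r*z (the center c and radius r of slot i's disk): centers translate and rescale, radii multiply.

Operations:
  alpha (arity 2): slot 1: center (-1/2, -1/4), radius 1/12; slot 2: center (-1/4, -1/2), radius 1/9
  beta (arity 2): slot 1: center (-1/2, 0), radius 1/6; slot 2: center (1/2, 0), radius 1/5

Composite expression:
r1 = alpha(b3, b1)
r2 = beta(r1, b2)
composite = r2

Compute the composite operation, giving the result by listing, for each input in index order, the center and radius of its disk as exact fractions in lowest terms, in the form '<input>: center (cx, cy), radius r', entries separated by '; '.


b1: center (-13/24, -1/12), radius 1/54; b2: center (1/2, 0), radius 1/5; b3: center (-7/12, -1/24), radius 1/72

Follow each b-input down from beta: c' goes to c + r*c', radius to r*r'.
b3: after 2 affine steps, its disk has center (-7/12, -1/24), radius 1/72
b1: after 2 affine steps, its disk has center (-13/24, -1/12), radius 1/54
b2: after 1 affine step, its disk has center (1/2, 0), radius 1/5


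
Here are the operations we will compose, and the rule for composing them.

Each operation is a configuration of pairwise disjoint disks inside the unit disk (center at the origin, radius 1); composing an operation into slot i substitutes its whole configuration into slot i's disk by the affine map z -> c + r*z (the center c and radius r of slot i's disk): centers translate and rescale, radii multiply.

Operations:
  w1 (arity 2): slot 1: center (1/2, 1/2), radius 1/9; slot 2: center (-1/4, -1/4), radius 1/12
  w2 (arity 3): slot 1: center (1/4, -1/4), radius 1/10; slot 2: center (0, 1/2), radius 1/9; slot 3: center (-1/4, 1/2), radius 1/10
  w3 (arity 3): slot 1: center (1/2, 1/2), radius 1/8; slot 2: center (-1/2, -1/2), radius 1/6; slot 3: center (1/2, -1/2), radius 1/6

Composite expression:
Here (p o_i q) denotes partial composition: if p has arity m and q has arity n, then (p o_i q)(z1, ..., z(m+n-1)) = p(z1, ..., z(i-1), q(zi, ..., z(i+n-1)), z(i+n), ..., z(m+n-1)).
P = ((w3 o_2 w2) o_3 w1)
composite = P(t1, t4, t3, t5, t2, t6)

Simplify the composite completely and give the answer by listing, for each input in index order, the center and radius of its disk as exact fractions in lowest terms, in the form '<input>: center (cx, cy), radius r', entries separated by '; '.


t1: center (1/2, 1/2), radius 1/8; t2: center (-13/24, -5/12), radius 1/60; t3: center (-53/108, -11/27), radius 1/486; t4: center (-11/24, -13/24), radius 1/60; t5: center (-109/216, -91/216), radius 1/648; t6: center (1/2, -1/2), radius 1/6
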